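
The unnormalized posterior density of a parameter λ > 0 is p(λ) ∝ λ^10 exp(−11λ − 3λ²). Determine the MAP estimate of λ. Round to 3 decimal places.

λ̂_MAP = 0.667

ℓ'(λ) = 10/λ − 11 − 6λ. Setting this to zero and multiplying by λ: 6λ² + 11λ − 10 = 0.
λ = (−11 + √(11² + 4·6·10)) / (2·6) = (−11 + √361) / 12 = (−11 + 19)/12 = 2/3.
ℓ''(λ) = −10/λ² − 6 < 0, confirming a maximum.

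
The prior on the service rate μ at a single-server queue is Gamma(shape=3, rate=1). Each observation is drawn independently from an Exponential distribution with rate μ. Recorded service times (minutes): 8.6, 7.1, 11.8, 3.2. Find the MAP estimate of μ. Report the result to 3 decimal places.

μ̂_MAP = 0.189

The Exponential(rate=μ) likelihood is ∝ μ^n e^(−μΣtᵢ). Here n = 4 and Σtᵢ = 8.6 + 7.1 + 11.8 + 3.2 = 30.7.
Posterior ∝ μ^2e^(−1μ) · μ^4e^(−30.7μ) = μ^6e^(−31.7μ), i.e. Gamma(7, 31.7).
Mode = (a−1)/b = 6/31.7 ≈ 0.189.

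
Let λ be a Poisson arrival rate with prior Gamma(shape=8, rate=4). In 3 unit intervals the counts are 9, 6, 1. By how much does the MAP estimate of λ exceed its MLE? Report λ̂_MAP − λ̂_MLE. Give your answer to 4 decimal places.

Σxᵢ = 16. Posterior is Gamma(24, 7); MAP = (24−1)/7 = 23/7 ≈ 3.28571.
MLE = x̄ = 16/3 ≈ 5.33333.
Difference = 23/7 − 16/3 = -43/21 ≈ -2.0476.

MAP − MLE = -2.0476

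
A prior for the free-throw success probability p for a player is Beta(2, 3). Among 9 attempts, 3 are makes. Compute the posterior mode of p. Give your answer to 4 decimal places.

Prior: Beta(2, 3).
Data: 3 successes in 9 trials. The binomial likelihood contributes p^3(1−p)^6, so the posterior is Beta(2+3, 3+6) = Beta(5, 9).
For Beta(a, b) with a, b > 1 the mode is (a−1)/(a+b−2) = 4/12 ≈ 0.3333.

p̂_MAP = 0.3333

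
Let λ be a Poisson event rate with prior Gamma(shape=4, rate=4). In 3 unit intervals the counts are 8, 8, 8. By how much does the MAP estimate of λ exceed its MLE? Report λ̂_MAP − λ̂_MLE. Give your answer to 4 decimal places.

Σxᵢ = 24. Posterior is Gamma(28, 7); MAP = (28−1)/7 = 27/7 ≈ 3.85714.
MLE = x̄ = 24/3 ≈ 8.00000.
Difference = 27/7 − 24/3 = -29/7 ≈ -4.1429.

MAP − MLE = -4.1429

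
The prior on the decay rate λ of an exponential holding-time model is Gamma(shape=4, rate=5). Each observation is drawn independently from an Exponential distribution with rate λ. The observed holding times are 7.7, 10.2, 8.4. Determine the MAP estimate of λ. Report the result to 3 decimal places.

λ̂_MAP = 0.192

The Exponential(rate=λ) likelihood is ∝ λ^n e^(−λΣtᵢ). Here n = 3 and Σtᵢ = 7.7 + 10.2 + 8.4 = 26.3.
Posterior ∝ λ^3e^(−5λ) · λ^3e^(−26.3λ) = λ^6e^(−31.3λ), i.e. Gamma(7, 31.3).
Mode = (a−1)/b = 6/31.3 ≈ 0.192.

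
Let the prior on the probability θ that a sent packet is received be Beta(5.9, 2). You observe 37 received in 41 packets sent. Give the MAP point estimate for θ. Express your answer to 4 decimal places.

Prior: Beta(5.9, 2).
Data: 37 successes in 41 trials. The binomial likelihood contributes θ^37(1−θ)^4, so the posterior is Beta(5.9+37, 2+4) = Beta(42.9, 6).
For Beta(a, b) with a, b > 1 the mode is (a−1)/(a+b−2) = 41.9/46.9 ≈ 0.8934.

θ̂_MAP = 0.8934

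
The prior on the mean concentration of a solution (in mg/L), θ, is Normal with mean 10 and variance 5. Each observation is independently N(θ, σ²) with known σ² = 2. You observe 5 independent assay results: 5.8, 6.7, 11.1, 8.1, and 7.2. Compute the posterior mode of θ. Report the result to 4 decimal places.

n = 5; x̄ = (5.8 + 6.7 + 11.1 + 8.1 + 7.2)/5 = 38.9/5 = 7.78.
For a Normal prior and Normal likelihood with known variance, the posterior is Normal; its mode equals its mean, the precision-weighted average.
Prior precision 1/σ₀² = 1/5 = 0.2; data precision n/σ² = 5/2 = 2.5.
θ̂ = (0.2·10 + 2.5·7.78) / (0.2 + 2.5) = 21.45/2.7 = 143/18 ≈ 7.9444.

θ̂_MAP = 7.9444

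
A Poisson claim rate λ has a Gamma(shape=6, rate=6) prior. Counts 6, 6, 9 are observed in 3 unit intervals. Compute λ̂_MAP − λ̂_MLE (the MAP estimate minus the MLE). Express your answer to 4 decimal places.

MAP − MLE = -4.1111

Σxᵢ = 21. Posterior is Gamma(27, 9); MAP = (27−1)/9 = 26/9 ≈ 2.88889.
MLE = x̄ = 21/3 ≈ 7.00000.
Difference = 26/9 − 21/3 = -37/9 ≈ -4.1111.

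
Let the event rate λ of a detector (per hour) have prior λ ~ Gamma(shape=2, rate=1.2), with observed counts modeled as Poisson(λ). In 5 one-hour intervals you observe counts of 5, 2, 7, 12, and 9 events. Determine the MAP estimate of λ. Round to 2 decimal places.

λ̂_MAP = 5.81

Σxᵢ = 5+2+7+12+9 = 35, with n = 5.
Posterior ∝ λe^(−1.2λ) · λ^35e^(−5λ) = λ^36e^(−6.2λ), i.e. Gamma(shape=37, rate=6.2).
The mode of a Gamma(a, b) with a ≥ 1 (shape–rate) is (a−1)/b = 36/6.2 ≈ 5.81.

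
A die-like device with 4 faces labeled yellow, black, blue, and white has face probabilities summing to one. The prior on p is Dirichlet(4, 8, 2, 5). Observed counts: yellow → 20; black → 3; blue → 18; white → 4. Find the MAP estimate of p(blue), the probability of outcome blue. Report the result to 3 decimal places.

The posterior is Dirichlet(αᵢ + nᵢ) = Dirichlet(24, 11, 20, 9).
For a Dirichlet(a₁,…,a_K) with all aᵢ > 1, the mode has j-th component (aⱼ − 1)/(Σaᵢ − K).
Here Σaᵢ = 64 and K = 4, so p(blue) = (20 − 1)/(64 − 4) = 19/60 ≈ 0.317.

MAP estimate of p(blue) = 0.317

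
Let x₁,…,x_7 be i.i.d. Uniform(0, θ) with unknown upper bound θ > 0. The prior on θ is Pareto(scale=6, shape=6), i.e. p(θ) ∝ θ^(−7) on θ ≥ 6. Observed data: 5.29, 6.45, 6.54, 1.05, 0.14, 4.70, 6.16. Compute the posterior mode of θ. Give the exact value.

The Uniform(0, θ) likelihood is θ^(−n) for θ ≥ max(xᵢ), zero otherwise. Here max(xᵢ) = 6.54.
Posterior ∝ θ^(−7) · θ^(−7) = θ^(−14) on θ ≥ max(6, 6.54) = 6.54.
This density is strictly decreasing in θ, so the posterior mode lies at the lower boundary of the support.

θ̂_MAP = 6.54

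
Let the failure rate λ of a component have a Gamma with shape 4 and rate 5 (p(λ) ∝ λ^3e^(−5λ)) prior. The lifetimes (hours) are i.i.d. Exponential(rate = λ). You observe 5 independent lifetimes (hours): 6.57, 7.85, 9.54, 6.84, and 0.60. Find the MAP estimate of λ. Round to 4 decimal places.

λ̂_MAP = 0.2198

The Exponential(rate=λ) likelihood is ∝ λ^n e^(−λΣtᵢ). Here n = 5 and Σtᵢ = 6.57 + 7.85 + 9.54 + 6.84 + 0.60 = 31.40.
Posterior ∝ λ^3e^(−5λ) · λ^5e^(−31.40λ) = λ^8e^(−36.40λ), i.e. Gamma(9, 36.40).
Mode = (a−1)/b = 8/36.40 ≈ 0.2198.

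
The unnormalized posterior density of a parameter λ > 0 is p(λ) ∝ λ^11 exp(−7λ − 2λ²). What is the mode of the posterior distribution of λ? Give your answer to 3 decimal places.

λ̂_MAP = 1.000

ℓ'(λ) = 11/λ − 7 − 4λ. Setting this to zero and multiplying by λ: 4λ² + 7λ − 11 = 0.
λ = (−7 + √(7² + 4·4·11)) / (2·4) = (−7 + √225) / 8 = (−7 + 15)/8 = 1.
ℓ''(λ) = −11/λ² − 4 < 0, confirming a maximum.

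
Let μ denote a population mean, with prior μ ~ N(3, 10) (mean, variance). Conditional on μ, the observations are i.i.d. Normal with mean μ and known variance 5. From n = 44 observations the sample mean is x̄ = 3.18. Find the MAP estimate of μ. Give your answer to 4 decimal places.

μ̂_MAP = 3.1780

n = 44, x̄ = 3.18.
For a Normal prior and Normal likelihood with known variance, the posterior is Normal; its mode equals its mean, the precision-weighted average.
Prior precision 1/σ₀² = 1/10 = 0.1; data precision n/σ² = 44/5 = 8.8.
μ̂ = (0.1·3 + 8.8·3.18) / (0.1 + 8.8) = 28.284/8.9 = 7071/2225 ≈ 3.1780.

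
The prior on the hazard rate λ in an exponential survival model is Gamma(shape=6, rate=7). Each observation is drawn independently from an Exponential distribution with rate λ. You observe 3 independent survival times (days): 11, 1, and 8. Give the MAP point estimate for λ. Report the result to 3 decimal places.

The Exponential(rate=λ) likelihood is ∝ λ^n e^(−λΣtᵢ). Here n = 3 and Σtᵢ = 11 + 1 + 8 = 20.
Posterior ∝ λ^5e^(−7λ) · λ^3e^(−20λ) = λ^8e^(−27λ), i.e. Gamma(9, 27).
Mode = (a−1)/b = 8/27 ≈ 0.296.

λ̂_MAP = 0.296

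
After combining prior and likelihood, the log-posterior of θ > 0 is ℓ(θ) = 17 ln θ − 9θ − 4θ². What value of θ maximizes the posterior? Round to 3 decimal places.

θ̂_MAP = 1.000

ℓ'(θ) = 17/θ − 9 − 8θ. Setting this to zero and multiplying by θ: 8θ² + 9θ − 17 = 0.
θ = (−9 + √(9² + 4·8·17)) / (2·8) = (−9 + √625) / 16 = (−9 + 25)/16 = 1.
ℓ''(θ) = −17/θ² − 8 < 0, confirming a maximum.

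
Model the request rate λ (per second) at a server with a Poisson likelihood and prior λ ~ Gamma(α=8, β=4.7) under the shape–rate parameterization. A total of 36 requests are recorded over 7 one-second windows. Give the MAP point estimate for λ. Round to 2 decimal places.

λ̂_MAP = 3.68

Σxᵢ = 36, n = 7.
Posterior ∝ λ^7e^(−4.7λ) · λ^36e^(−7λ) = λ^43e^(−11.7λ), i.e. Gamma(shape=44, rate=11.7).
The mode of a Gamma(a, b) with a ≥ 1 (shape–rate) is (a−1)/b = 43/11.7 ≈ 3.68.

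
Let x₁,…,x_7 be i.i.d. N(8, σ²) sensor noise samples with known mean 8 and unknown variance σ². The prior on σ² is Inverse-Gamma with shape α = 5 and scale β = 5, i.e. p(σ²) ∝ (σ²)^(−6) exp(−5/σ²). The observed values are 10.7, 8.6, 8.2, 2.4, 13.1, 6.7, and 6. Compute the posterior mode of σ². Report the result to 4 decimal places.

Sum of squared deviations about the known mean: SS = (10.7−8)² + (8.6−8)² + (8.2−8)² + (2.4−8)² + (13.1−8)² + (6.7−8)² + (6−8)² = 70.75.
The Normal likelihood contributes (σ²)^(−n/2) exp(−SS/(2σ²)), so the posterior is Inverse-Gamma(α + n/2, β + SS/2) = Inverse-Gamma(8.5, 40.375).
The mode of Inverse-Gamma(a, b) is b/(a+1) = 40.375/9.5 ≈ 4.2500.

σ̂²_MAP = 4.2500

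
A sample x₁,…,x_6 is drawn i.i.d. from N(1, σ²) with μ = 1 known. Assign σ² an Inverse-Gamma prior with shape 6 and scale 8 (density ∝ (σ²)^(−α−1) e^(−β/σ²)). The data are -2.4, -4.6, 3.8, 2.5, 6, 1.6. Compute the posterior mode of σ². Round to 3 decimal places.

Sum of squared deviations about the known mean: SS = (-2.4−1)² + (-4.6−1)² + (3.8−1)² + (2.5−1)² + (6−1)² + (1.6−1)² = 78.37.
The Normal likelihood contributes (σ²)^(−n/2) exp(−SS/(2σ²)), so the posterior is Inverse-Gamma(α + n/2, β + SS/2) = Inverse-Gamma(9, 47.185).
The mode of Inverse-Gamma(a, b) is b/(a+1) = 47.185/10 ≈ 4.719.

σ̂²_MAP = 4.719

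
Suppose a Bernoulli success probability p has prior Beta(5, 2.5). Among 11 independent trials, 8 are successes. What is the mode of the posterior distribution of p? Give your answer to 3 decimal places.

Prior: Beta(5, 2.5).
Data: 8 successes in 11 trials. The binomial likelihood contributes p^8(1−p)^3, so the posterior is Beta(5+8, 2.5+3) = Beta(13, 5.5).
For Beta(a, b) with a, b > 1 the mode is (a−1)/(a+b−2) = 12/16.5 ≈ 0.727.

p̂_MAP = 0.727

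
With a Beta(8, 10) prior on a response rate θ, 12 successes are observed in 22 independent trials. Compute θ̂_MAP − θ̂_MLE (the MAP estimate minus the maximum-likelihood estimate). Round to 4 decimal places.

Posterior is Beta(20, 20); MAP = (20−1)/(40−2) = 19/38 ≈ 0.50000.
MLE ignores the prior: θ̂_MLE = k/n = 12/22 ≈ 0.54545.
Difference = 19/38 − 12/22 = -1/22 ≈ -0.0455.

MAP − MLE = -0.0455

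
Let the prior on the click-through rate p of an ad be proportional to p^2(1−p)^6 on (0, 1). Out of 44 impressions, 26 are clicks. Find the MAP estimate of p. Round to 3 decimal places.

p̂_MAP = 0.538

The prior density ∝ p^2(1−p)^6 is the kernel of Beta(3, 7).
Data: 26 successes in 44 trials. The binomial likelihood contributes p^26(1−p)^18, so the posterior is Beta(3+26, 7+18) = Beta(29, 25).
For Beta(a, b) with a, b > 1 the mode is (a−1)/(a+b−2) = 28/52 ≈ 0.538.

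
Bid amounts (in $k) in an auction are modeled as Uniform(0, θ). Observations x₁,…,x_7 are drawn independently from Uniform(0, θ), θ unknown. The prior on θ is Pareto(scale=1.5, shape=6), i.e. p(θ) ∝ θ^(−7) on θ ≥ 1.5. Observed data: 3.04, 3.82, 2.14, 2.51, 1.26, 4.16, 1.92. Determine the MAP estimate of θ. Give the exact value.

The Uniform(0, θ) likelihood is θ^(−n) for θ ≥ max(xᵢ), zero otherwise. Here max(xᵢ) = 4.16.
Posterior ∝ θ^(−7) · θ^(−7) = θ^(−14) on θ ≥ max(1.5, 4.16) = 4.16.
This density is strictly decreasing in θ, so the posterior mode lies at the lower boundary of the support.

θ̂_MAP = 4.16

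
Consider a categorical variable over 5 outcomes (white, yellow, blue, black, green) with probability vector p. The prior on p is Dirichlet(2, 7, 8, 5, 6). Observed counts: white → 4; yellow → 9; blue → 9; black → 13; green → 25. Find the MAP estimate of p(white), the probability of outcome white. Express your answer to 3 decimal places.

MAP estimate of p(white) = 0.060

The posterior is Dirichlet(αᵢ + nᵢ) = Dirichlet(6, 16, 17, 18, 31).
For a Dirichlet(a₁,…,a_K) with all aᵢ > 1, the mode has j-th component (aⱼ − 1)/(Σaᵢ − K).
Here Σaᵢ = 88 and K = 5, so p(white) = (6 − 1)/(88 − 5) = 5/83 ≈ 0.060.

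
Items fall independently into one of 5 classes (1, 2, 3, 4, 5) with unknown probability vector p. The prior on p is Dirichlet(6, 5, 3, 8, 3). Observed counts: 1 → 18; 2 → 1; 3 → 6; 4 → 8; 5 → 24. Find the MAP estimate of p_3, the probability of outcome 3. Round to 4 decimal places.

MAP estimate: 0.1039

The posterior is Dirichlet(αᵢ + nᵢ) = Dirichlet(24, 6, 9, 16, 27).
For a Dirichlet(a₁,…,a_K) with all aᵢ > 1, the mode has j-th component (aⱼ − 1)/(Σaᵢ − K).
Here Σaᵢ = 82 and K = 5, so p_3 = (9 − 1)/(82 − 5) = 8/77 ≈ 0.1039.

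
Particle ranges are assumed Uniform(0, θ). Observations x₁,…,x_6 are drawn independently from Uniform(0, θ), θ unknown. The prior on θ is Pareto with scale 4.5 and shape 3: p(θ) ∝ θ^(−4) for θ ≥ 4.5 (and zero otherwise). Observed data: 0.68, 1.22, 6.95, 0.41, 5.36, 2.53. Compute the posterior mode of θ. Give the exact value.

θ̂_MAP = 6.95

The Uniform(0, θ) likelihood is θ^(−n) for θ ≥ max(xᵢ), zero otherwise. Here max(xᵢ) = 6.95.
Posterior ∝ θ^(−4) · θ^(−6) = θ^(−10) on θ ≥ max(4.5, 6.95) = 6.95.
This density is strictly decreasing in θ, so the posterior mode lies at the lower boundary of the support.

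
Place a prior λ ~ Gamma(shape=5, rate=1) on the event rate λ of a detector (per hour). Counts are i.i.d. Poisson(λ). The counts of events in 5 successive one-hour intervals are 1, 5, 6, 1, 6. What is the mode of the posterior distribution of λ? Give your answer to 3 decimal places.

Σxᵢ = 1+5+6+1+6 = 19, with n = 5.
Posterior ∝ λ^4e^(−1λ) · λ^19e^(−5λ) = λ^23e^(−6λ), i.e. Gamma(shape=24, rate=6).
The mode of a Gamma(a, b) with a ≥ 1 (shape–rate) is (a−1)/b = 23/6 ≈ 3.833.

λ̂_MAP = 3.833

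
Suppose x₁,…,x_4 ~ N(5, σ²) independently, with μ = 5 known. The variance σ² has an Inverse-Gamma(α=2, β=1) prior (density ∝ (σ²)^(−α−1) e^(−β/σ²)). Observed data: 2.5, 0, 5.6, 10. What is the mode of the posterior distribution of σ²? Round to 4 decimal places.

Sum of squared deviations about the known mean: SS = (2.5−5)² + (0−5)² + (5.6−5)² + (10−5)² = 56.61.
The Normal likelihood contributes (σ²)^(−n/2) exp(−SS/(2σ²)), so the posterior is Inverse-Gamma(α + n/2, β + SS/2) = Inverse-Gamma(4, 29.305).
The mode of Inverse-Gamma(a, b) is b/(a+1) = 29.305/5 ≈ 5.8610.

σ̂²_MAP = 5.8610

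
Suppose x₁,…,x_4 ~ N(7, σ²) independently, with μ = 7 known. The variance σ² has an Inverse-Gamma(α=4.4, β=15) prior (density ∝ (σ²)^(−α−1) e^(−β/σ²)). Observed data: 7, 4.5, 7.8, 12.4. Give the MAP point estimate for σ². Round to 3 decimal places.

Sum of squared deviations about the known mean: SS = (7−7)² + (4.5−7)² + (7.8−7)² + (12.4−7)² = 36.05.
The Normal likelihood contributes (σ²)^(−n/2) exp(−SS/(2σ²)), so the posterior is Inverse-Gamma(α + n/2, β + SS/2) = Inverse-Gamma(6.4, 33.025).
The mode of Inverse-Gamma(a, b) is b/(a+1) = 33.025/7.4 ≈ 4.463.

σ̂²_MAP = 4.463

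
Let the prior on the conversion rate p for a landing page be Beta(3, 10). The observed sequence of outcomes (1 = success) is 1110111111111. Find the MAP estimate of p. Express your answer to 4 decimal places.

p̂_MAP = 0.5833

Prior: Beta(3, 10).
Data: 12 successes in 13 trials (from the sequence). The binomial likelihood contributes p^12(1−p)^1, so the posterior is Beta(3+12, 10+1) = Beta(15, 11).
For Beta(a, b) with a, b > 1 the mode is (a−1)/(a+b−2) = 14/24 ≈ 0.5833.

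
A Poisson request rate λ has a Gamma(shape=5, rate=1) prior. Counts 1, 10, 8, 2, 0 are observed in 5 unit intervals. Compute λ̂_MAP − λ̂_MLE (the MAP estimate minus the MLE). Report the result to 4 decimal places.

Σxᵢ = 21. Posterior is Gamma(26, 6); MAP = (26−1)/6 = 25/6 ≈ 4.16667.
MLE = x̄ = 21/5 ≈ 4.20000.
Difference = 25/6 − 21/5 = -1/30 ≈ -0.0333.

MAP − MLE = -0.0333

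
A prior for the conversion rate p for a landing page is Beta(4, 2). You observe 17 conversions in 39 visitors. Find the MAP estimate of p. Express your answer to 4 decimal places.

p̂_MAP = 0.4651

Prior: Beta(4, 2).
Data: 17 successes in 39 trials. The binomial likelihood contributes p^17(1−p)^22, so the posterior is Beta(4+17, 2+22) = Beta(21, 24).
For Beta(a, b) with a, b > 1 the mode is (a−1)/(a+b−2) = 20/43 ≈ 0.4651.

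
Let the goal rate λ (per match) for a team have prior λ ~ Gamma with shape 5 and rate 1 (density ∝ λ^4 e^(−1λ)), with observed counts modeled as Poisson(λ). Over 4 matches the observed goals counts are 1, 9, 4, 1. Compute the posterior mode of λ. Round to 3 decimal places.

Σxᵢ = 1+9+4+1 = 15, with n = 4.
Posterior ∝ λ^4e^(−1λ) · λ^15e^(−4λ) = λ^19e^(−5λ), i.e. Gamma(shape=20, rate=5).
The mode of a Gamma(a, b) with a ≥ 1 (shape–rate) is (a−1)/b = 19/5 ≈ 3.800.

λ̂_MAP = 3.800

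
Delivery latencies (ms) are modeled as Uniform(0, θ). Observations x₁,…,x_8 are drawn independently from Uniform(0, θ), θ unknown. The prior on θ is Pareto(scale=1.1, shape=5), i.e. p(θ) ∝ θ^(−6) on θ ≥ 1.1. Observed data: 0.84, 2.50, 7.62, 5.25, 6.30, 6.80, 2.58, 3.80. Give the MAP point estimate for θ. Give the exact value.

The Uniform(0, θ) likelihood is θ^(−n) for θ ≥ max(xᵢ), zero otherwise. Here max(xᵢ) = 7.62.
Posterior ∝ θ^(−6) · θ^(−8) = θ^(−14) on θ ≥ max(1.1, 7.62) = 7.62.
This density is strictly decreasing in θ, so the posterior mode lies at the lower boundary of the support.

θ̂_MAP = 7.62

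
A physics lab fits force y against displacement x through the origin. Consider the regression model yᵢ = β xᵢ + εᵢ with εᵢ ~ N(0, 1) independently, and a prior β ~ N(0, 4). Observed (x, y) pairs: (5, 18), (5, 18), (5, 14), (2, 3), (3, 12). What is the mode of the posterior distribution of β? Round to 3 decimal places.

log p(β | y) = −Σ(yᵢ − βxᵢ)²/(2·1) − β²/(2·4) + const.
Setting the derivative to zero: Σxᵢ(yᵢ − βxᵢ)/1 − β/4 = 0, so β = Σxᵢyᵢ / (Σxᵢ² + σ²/τ²).
Σxᵢyᵢ = 5·18 + 5·18 + 5·14 + 2·3 + 3·12 = 292; Σxᵢ² = 88; σ²/τ² = 0.25.
β̂_MAP = 292 / (88 + 0.25) = 292/88.25 ≈ 3.309.

β̂_MAP = 3.309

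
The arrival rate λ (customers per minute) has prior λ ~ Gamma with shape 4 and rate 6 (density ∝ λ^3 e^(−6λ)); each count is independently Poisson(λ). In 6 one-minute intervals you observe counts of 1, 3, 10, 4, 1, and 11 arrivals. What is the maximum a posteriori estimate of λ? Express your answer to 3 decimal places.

Σxᵢ = 1+3+10+4+1+11 = 30, with n = 6.
Posterior ∝ λ^3e^(−6λ) · λ^30e^(−6λ) = λ^33e^(−12λ), i.e. Gamma(shape=34, rate=12).
The mode of a Gamma(a, b) with a ≥ 1 (shape–rate) is (a−1)/b = 33/12 ≈ 2.750.

λ̂_MAP = 2.750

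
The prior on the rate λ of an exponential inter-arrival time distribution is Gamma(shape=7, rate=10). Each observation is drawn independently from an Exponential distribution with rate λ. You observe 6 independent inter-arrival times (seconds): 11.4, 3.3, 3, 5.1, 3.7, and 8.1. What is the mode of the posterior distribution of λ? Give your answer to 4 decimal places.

λ̂_MAP = 0.2691

The Exponential(rate=λ) likelihood is ∝ λ^n e^(−λΣtᵢ). Here n = 6 and Σtᵢ = 11.4 + 3.3 + 3 + 5.1 + 3.7 + 8.1 = 34.6.
Posterior ∝ λ^6e^(−10λ) · λ^6e^(−34.6λ) = λ^12e^(−44.6λ), i.e. Gamma(13, 44.6).
Mode = (a−1)/b = 12/44.6 ≈ 0.2691.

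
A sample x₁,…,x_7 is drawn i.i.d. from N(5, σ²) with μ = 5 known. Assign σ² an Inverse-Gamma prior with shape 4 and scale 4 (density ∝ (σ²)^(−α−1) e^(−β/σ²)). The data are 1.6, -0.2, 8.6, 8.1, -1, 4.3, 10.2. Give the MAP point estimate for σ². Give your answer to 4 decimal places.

σ̂²_MAP = 7.8059

Sum of squared deviations about the known mean: SS = (1.6−5)² + (-0.2−5)² + (8.6−5)² + (8.1−5)² + (-1−5)² + (4.3−5)² + (10.2−5)² = 124.7.
The Normal likelihood contributes (σ²)^(−n/2) exp(−SS/(2σ²)), so the posterior is Inverse-Gamma(α + n/2, β + SS/2) = Inverse-Gamma(7.5, 66.35).
The mode of Inverse-Gamma(a, b) is b/(a+1) = 66.35/8.5 ≈ 7.8059.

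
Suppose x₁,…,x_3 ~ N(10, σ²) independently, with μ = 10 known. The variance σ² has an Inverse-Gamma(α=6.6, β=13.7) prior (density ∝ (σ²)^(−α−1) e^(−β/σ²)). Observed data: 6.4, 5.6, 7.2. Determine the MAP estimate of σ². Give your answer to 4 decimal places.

Sum of squared deviations about the known mean: SS = (6.4−10)² + (5.6−10)² + (7.2−10)² = 40.16.
The Normal likelihood contributes (σ²)^(−n/2) exp(−SS/(2σ²)), so the posterior is Inverse-Gamma(α + n/2, β + SS/2) = Inverse-Gamma(8.1, 33.78).
The mode of Inverse-Gamma(a, b) is b/(a+1) = 33.78/9.1 ≈ 3.7121.

σ̂²_MAP = 3.7121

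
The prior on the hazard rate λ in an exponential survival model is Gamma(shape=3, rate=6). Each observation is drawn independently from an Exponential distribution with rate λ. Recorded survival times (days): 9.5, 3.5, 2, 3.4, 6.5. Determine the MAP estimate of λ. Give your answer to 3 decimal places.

The Exponential(rate=λ) likelihood is ∝ λ^n e^(−λΣtᵢ). Here n = 5 and Σtᵢ = 9.5 + 3.5 + 2 + 3.4 + 6.5 = 24.9.
Posterior ∝ λ^2e^(−6λ) · λ^5e^(−24.9λ) = λ^7e^(−30.9λ), i.e. Gamma(8, 30.9).
Mode = (a−1)/b = 7/30.9 ≈ 0.227.

λ̂_MAP = 0.227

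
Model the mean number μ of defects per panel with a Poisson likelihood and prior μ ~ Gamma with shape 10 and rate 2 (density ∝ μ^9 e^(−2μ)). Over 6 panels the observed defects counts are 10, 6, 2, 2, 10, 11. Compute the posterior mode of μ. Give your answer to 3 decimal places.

μ̂_MAP = 6.250

Σxᵢ = 10+6+2+2+10+11 = 41, with n = 6.
Posterior ∝ μ^9e^(−2μ) · μ^41e^(−6μ) = μ^50e^(−8μ), i.e. Gamma(shape=51, rate=8).
The mode of a Gamma(a, b) with a ≥ 1 (shape–rate) is (a−1)/b = 50/8 ≈ 6.250.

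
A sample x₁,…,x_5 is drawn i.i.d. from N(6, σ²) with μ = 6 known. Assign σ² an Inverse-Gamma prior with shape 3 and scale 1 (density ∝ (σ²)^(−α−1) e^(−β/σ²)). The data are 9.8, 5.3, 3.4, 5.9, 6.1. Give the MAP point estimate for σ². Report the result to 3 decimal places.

Sum of squared deviations about the known mean: SS = (9.8−6)² + (5.3−6)² + (3.4−6)² + (5.9−6)² + (6.1−6)² = 21.71.
The Normal likelihood contributes (σ²)^(−n/2) exp(−SS/(2σ²)), so the posterior is Inverse-Gamma(α + n/2, β + SS/2) = Inverse-Gamma(5.5, 11.855).
The mode of Inverse-Gamma(a, b) is b/(a+1) = 11.855/6.5 ≈ 1.824.

σ̂²_MAP = 1.824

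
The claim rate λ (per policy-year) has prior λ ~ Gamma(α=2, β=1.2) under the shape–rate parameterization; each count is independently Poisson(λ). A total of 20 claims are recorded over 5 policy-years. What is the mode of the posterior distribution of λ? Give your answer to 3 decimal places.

Σxᵢ = 20, n = 5.
Posterior ∝ λe^(−1.2λ) · λ^20e^(−5λ) = λ^21e^(−6.2λ), i.e. Gamma(shape=22, rate=6.2).
The mode of a Gamma(a, b) with a ≥ 1 (shape–rate) is (a−1)/b = 21/6.2 ≈ 3.387.

λ̂_MAP = 3.387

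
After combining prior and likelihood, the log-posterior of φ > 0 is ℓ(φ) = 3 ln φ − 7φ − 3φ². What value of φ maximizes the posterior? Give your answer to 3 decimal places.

φ̂_MAP = 0.333

ℓ'(φ) = 3/φ − 7 − 6φ. Setting this to zero and multiplying by φ: 6φ² + 7φ − 3 = 0.
φ = (−7 + √(7² + 4·6·3)) / (2·6) = (−7 + √121) / 12 = (−7 + 11)/12 = 1/3.
ℓ''(φ) = −3/φ² − 6 < 0, confirming a maximum.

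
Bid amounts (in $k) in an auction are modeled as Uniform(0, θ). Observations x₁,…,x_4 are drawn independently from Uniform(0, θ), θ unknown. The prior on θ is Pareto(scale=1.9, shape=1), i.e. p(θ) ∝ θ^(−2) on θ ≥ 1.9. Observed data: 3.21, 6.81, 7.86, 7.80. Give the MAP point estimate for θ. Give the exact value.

The Uniform(0, θ) likelihood is θ^(−n) for θ ≥ max(xᵢ), zero otherwise. Here max(xᵢ) = 7.86.
Posterior ∝ θ^(−2) · θ^(−4) = θ^(−6) on θ ≥ max(1.9, 7.86) = 7.86.
This density is strictly decreasing in θ, so the posterior mode lies at the lower boundary of the support.

θ̂_MAP = 7.86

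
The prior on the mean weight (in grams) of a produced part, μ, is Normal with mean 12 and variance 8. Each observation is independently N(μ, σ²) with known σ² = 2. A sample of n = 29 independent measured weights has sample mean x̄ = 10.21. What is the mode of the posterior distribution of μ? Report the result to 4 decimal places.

n = 29, x̄ = 10.21.
For a Normal prior and Normal likelihood with known variance, the posterior is Normal; its mode equals its mean, the precision-weighted average.
Prior precision 1/σ₀² = 1/8 = 0.125; data precision n/σ² = 29/2 = 14.5.
μ̂ = (0.125·12 + 14.5·10.21) / (0.125 + 14.5) = 149.545/14.625 = 29909/2925 ≈ 10.2253.

μ̂_MAP = 10.2253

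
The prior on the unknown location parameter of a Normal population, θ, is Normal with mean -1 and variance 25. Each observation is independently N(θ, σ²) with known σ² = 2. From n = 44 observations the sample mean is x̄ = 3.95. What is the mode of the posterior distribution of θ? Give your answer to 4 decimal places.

θ̂_MAP = 3.9410

n = 44, x̄ = 3.95.
For a Normal prior and Normal likelihood with known variance, the posterior is Normal; its mode equals its mean, the precision-weighted average.
Prior precision 1/σ₀² = 1/25 = 0.04; data precision n/σ² = 44/2 = 22.
θ̂ = (0.04·(-1) + 22·3.95) / (0.04 + 22) = 86.86/22.04 = 4343/1102 ≈ 3.9410.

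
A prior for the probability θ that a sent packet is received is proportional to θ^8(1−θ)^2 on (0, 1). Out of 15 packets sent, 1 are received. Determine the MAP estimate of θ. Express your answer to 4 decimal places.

θ̂_MAP = 0.3600

The prior density ∝ θ^8(1−θ)^2 is the kernel of Beta(9, 3).
Data: 1 success in 15 trials. The binomial likelihood contributes θ(1−θ)^14, so the posterior is Beta(9+1, 3+14) = Beta(10, 17).
For Beta(a, b) with a, b > 1 the mode is (a−1)/(a+b−2) = 9/25 ≈ 0.3600.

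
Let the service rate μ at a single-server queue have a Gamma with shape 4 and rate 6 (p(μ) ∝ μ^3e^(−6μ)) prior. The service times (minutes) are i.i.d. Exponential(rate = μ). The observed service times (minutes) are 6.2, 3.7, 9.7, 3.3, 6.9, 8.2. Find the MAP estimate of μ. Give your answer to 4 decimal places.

μ̂_MAP = 0.2045

The Exponential(rate=μ) likelihood is ∝ μ^n e^(−μΣtᵢ). Here n = 6 and Σtᵢ = 6.2 + 3.7 + 9.7 + 3.3 + 6.9 + 8.2 = 38.
Posterior ∝ μ^3e^(−6μ) · μ^6e^(−38μ) = μ^9e^(−44μ), i.e. Gamma(10, 44).
Mode = (a−1)/b = 9/44 ≈ 0.2045.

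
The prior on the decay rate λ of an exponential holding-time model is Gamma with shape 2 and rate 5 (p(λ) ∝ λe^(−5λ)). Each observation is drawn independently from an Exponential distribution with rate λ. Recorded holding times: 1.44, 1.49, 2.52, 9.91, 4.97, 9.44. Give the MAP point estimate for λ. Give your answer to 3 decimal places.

λ̂_MAP = 0.201

The Exponential(rate=λ) likelihood is ∝ λ^n e^(−λΣtᵢ). Here n = 6 and Σtᵢ = 1.44 + 1.49 + 2.52 + 9.91 + 4.97 + 9.44 = 29.77.
Posterior ∝ λe^(−5λ) · λ^6e^(−29.77λ) = λ^7e^(−34.77λ), i.e. Gamma(8, 34.77).
Mode = (a−1)/b = 7/34.77 ≈ 0.201.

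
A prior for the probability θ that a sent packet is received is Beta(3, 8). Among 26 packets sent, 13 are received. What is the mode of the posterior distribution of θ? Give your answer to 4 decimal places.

θ̂_MAP = 0.4286

Prior: Beta(3, 8).
Data: 13 successes in 26 trials. The binomial likelihood contributes θ^13(1−θ)^13, so the posterior is Beta(3+13, 8+13) = Beta(16, 21).
For Beta(a, b) with a, b > 1 the mode is (a−1)/(a+b−2) = 15/35 ≈ 0.4286.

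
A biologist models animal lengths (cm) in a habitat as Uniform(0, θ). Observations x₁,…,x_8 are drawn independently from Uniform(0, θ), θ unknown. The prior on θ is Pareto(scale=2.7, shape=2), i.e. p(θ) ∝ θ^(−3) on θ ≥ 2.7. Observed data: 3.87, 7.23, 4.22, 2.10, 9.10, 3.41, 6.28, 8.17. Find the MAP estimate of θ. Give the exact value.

θ̂_MAP = 9.10

The Uniform(0, θ) likelihood is θ^(−n) for θ ≥ max(xᵢ), zero otherwise. Here max(xᵢ) = 9.10.
Posterior ∝ θ^(−3) · θ^(−8) = θ^(−11) on θ ≥ max(2.7, 9.10) = 9.10.
This density is strictly decreasing in θ, so the posterior mode lies at the lower boundary of the support.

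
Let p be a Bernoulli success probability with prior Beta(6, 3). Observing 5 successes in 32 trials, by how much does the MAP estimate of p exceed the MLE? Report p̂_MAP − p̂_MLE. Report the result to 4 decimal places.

MAP − MLE = 0.1002

Posterior is Beta(11, 30); MAP = (11−1)/(41−2) = 10/39 ≈ 0.25641.
MLE ignores the prior: p̂_MLE = k/n = 5/32 ≈ 0.15625.
Difference = 10/39 − 5/32 = 125/1248 ≈ 0.1002.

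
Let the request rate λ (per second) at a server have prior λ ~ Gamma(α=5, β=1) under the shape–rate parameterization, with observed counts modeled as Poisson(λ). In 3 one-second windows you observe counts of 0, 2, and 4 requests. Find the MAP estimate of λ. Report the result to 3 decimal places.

λ̂_MAP = 2.500

Σxᵢ = 0+2+4 = 6, with n = 3.
Posterior ∝ λ^4e^(−1λ) · λ^6e^(−3λ) = λ^10e^(−4λ), i.e. Gamma(shape=11, rate=4).
The mode of a Gamma(a, b) with a ≥ 1 (shape–rate) is (a−1)/b = 10/4 ≈ 2.500.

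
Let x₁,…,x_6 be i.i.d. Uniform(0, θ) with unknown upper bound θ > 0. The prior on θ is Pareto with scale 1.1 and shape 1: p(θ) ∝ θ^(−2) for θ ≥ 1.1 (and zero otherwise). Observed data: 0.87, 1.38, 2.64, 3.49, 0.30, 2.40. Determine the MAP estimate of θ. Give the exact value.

The Uniform(0, θ) likelihood is θ^(−n) for θ ≥ max(xᵢ), zero otherwise. Here max(xᵢ) = 3.49.
Posterior ∝ θ^(−2) · θ^(−6) = θ^(−8) on θ ≥ max(1.1, 3.49) = 3.49.
This density is strictly decreasing in θ, so the posterior mode lies at the lower boundary of the support.

θ̂_MAP = 3.49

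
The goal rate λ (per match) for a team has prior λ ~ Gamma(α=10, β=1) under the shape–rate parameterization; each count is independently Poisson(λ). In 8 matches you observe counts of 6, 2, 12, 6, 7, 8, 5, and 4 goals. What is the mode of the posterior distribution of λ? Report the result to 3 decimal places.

λ̂_MAP = 6.556

Σxᵢ = 6+2+12+6+7+8+5+4 = 50, with n = 8.
Posterior ∝ λ^9e^(−1λ) · λ^50e^(−8λ) = λ^59e^(−9λ), i.e. Gamma(shape=60, rate=9).
The mode of a Gamma(a, b) with a ≥ 1 (shape–rate) is (a−1)/b = 59/9 ≈ 6.556.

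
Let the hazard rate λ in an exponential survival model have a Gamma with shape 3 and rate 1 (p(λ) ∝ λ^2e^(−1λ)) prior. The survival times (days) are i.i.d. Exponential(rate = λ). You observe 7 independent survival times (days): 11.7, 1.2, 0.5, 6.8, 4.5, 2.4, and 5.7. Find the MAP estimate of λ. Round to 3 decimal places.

λ̂_MAP = 0.266

The Exponential(rate=λ) likelihood is ∝ λ^n e^(−λΣtᵢ). Here n = 7 and Σtᵢ = 11.7 + 1.2 + 0.5 + 6.8 + 4.5 + 2.4 + 5.7 = 32.8.
Posterior ∝ λ^2e^(−1λ) · λ^7e^(−32.8λ) = λ^9e^(−33.8λ), i.e. Gamma(10, 33.8).
Mode = (a−1)/b = 9/33.8 ≈ 0.266.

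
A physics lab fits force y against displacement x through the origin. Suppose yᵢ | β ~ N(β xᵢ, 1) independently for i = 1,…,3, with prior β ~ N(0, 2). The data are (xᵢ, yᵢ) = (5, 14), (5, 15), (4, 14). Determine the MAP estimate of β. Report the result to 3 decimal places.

log p(β | y) = −Σ(yᵢ − βxᵢ)²/(2·1) − β²/(2·2) + const.
Setting the derivative to zero: Σxᵢ(yᵢ − βxᵢ)/1 − β/2 = 0, so β = Σxᵢyᵢ / (Σxᵢ² + σ²/τ²).
Σxᵢyᵢ = 5·14 + 5·15 + 4·14 = 201; Σxᵢ² = 66; σ²/τ² = 0.5.
β̂_MAP = 201 / (66 + 0.5) = 201/66.5 ≈ 3.023.

β̂_MAP = 3.023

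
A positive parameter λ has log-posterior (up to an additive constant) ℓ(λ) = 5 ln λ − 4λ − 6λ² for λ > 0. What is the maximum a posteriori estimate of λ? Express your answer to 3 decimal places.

ℓ'(λ) = 5/λ − 4 − 12λ. Setting this to zero and multiplying by λ: 12λ² + 4λ − 5 = 0.
λ = (−4 + √(4² + 4·12·5)) / (2·12) = (−4 + √256) / 24 = (−4 + 16)/24 = 1/2.
ℓ''(λ) = −5/λ² − 12 < 0, confirming a maximum.

λ̂_MAP = 0.500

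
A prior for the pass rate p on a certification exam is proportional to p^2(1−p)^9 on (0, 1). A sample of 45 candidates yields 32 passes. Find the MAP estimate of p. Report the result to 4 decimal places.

p̂_MAP = 0.6071

The prior density ∝ p^2(1−p)^9 is the kernel of Beta(3, 10).
Data: 32 successes in 45 trials. The binomial likelihood contributes p^32(1−p)^13, so the posterior is Beta(3+32, 10+13) = Beta(35, 23).
For Beta(a, b) with a, b > 1 the mode is (a−1)/(a+b−2) = 34/56 ≈ 0.6071.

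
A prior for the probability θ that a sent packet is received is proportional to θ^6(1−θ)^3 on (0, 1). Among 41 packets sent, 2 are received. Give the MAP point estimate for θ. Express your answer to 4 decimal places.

θ̂_MAP = 0.1600

The prior density ∝ θ^6(1−θ)^3 is the kernel of Beta(7, 4).
Data: 2 successes in 41 trials. The binomial likelihood contributes θ^2(1−θ)^39, so the posterior is Beta(7+2, 4+39) = Beta(9, 43).
For Beta(a, b) with a, b > 1 the mode is (a−1)/(a+b−2) = 8/50 ≈ 0.1600.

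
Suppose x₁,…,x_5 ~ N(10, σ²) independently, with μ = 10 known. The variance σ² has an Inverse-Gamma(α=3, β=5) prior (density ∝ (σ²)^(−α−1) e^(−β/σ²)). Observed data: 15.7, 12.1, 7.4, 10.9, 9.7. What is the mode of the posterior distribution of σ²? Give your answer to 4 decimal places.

Sum of squared deviations about the known mean: SS = (15.7−10)² + (12.1−10)² + (7.4−10)² + (10.9−10)² + (9.7−10)² = 44.56.
The Normal likelihood contributes (σ²)^(−n/2) exp(−SS/(2σ²)), so the posterior is Inverse-Gamma(α + n/2, β + SS/2) = Inverse-Gamma(5.5, 27.28).
The mode of Inverse-Gamma(a, b) is b/(a+1) = 27.28/6.5 ≈ 4.1969.

σ̂²_MAP = 4.1969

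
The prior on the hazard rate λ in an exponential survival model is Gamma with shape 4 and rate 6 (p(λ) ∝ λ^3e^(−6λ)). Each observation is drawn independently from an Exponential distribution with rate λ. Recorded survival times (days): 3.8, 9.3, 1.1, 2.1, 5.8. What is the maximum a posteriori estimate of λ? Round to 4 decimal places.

The Exponential(rate=λ) likelihood is ∝ λ^n e^(−λΣtᵢ). Here n = 5 and Σtᵢ = 3.8 + 9.3 + 1.1 + 2.1 + 5.8 = 22.1.
Posterior ∝ λ^3e^(−6λ) · λ^5e^(−22.1λ) = λ^8e^(−28.1λ), i.e. Gamma(9, 28.1).
Mode = (a−1)/b = 8/28.1 ≈ 0.2847.

λ̂_MAP = 0.2847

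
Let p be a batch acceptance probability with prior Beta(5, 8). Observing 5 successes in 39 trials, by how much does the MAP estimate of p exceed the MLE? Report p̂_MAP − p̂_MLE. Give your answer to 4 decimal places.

MAP − MLE = 0.0518

Posterior is Beta(10, 42); MAP = (10−1)/(52−2) = 9/50 ≈ 0.18000.
MLE ignores the prior: p̂_MLE = k/n = 5/39 ≈ 0.12821.
Difference = 9/50 − 5/39 = 101/1950 ≈ 0.0518.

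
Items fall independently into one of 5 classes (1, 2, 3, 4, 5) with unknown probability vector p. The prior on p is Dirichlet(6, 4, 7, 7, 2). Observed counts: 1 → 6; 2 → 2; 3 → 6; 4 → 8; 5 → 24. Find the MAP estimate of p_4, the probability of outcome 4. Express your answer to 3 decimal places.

The posterior is Dirichlet(αᵢ + nᵢ) = Dirichlet(12, 6, 13, 15, 26).
For a Dirichlet(a₁,…,a_K) with all aᵢ > 1, the mode has j-th component (aⱼ − 1)/(Σaᵢ − K).
Here Σaᵢ = 72 and K = 5, so p_4 = (15 − 1)/(72 − 5) = 14/67 ≈ 0.209.

MAP estimate: 0.209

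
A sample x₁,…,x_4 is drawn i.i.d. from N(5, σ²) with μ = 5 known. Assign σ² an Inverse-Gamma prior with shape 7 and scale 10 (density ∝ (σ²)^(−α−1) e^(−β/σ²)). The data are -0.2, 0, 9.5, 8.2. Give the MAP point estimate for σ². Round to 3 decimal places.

Sum of squared deviations about the known mean: SS = (-0.2−5)² + (0−5)² + (9.5−5)² + (8.2−5)² = 82.53.
The Normal likelihood contributes (σ²)^(−n/2) exp(−SS/(2σ²)), so the posterior is Inverse-Gamma(α + n/2, β + SS/2) = Inverse-Gamma(9, 51.265).
The mode of Inverse-Gamma(a, b) is b/(a+1) = 51.265/10 ≈ 5.127.

σ̂²_MAP = 5.127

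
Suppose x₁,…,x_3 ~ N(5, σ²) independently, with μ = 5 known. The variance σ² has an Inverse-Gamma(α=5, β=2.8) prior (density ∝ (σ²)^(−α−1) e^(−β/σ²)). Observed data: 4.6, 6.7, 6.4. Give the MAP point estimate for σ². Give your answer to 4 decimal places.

σ̂²_MAP = 0.7073

Sum of squared deviations about the known mean: SS = (4.6−5)² + (6.7−5)² + (6.4−5)² = 5.01.
The Normal likelihood contributes (σ²)^(−n/2) exp(−SS/(2σ²)), so the posterior is Inverse-Gamma(α + n/2, β + SS/2) = Inverse-Gamma(6.5, 5.305).
The mode of Inverse-Gamma(a, b) is b/(a+1) = 5.305/7.5 ≈ 0.7073.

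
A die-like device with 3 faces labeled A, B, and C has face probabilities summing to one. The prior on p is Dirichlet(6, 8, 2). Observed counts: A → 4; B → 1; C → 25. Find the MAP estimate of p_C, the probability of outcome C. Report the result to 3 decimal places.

MAP estimate of p_C = 0.605

The posterior is Dirichlet(αᵢ + nᵢ) = Dirichlet(10, 9, 27).
For a Dirichlet(a₁,…,a_K) with all aᵢ > 1, the mode has j-th component (aⱼ − 1)/(Σaᵢ − K).
Here Σaᵢ = 46 and K = 3, so p_C = (27 − 1)/(46 − 3) = 26/43 ≈ 0.605.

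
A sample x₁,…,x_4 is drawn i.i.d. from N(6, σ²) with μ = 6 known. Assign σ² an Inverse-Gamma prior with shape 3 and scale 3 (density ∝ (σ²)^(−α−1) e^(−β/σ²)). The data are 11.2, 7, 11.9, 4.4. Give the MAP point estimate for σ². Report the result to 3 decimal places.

Sum of squared deviations about the known mean: SS = (11.2−6)² + (7−6)² + (11.9−6)² + (4.4−6)² = 65.41.
The Normal likelihood contributes (σ²)^(−n/2) exp(−SS/(2σ²)), so the posterior is Inverse-Gamma(α + n/2, β + SS/2) = Inverse-Gamma(5, 35.705).
The mode of Inverse-Gamma(a, b) is b/(a+1) = 35.705/6 ≈ 5.951.

σ̂²_MAP = 5.951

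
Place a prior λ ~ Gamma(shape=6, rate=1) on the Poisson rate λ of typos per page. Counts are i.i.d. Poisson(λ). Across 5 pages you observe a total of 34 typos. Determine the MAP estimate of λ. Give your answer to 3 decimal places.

Σxᵢ = 34, n = 5.
Posterior ∝ λ^5e^(−1λ) · λ^34e^(−5λ) = λ^39e^(−6λ), i.e. Gamma(shape=40, rate=6).
The mode of a Gamma(a, b) with a ≥ 1 (shape–rate) is (a−1)/b = 39/6 ≈ 6.500.

λ̂_MAP = 6.500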